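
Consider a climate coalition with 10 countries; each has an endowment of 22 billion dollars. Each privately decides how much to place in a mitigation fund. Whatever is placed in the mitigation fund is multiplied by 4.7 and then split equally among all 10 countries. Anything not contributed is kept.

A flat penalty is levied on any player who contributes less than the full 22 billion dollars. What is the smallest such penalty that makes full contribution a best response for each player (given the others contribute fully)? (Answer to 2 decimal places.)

11.66 billion dollars

Given the others contribute fully, the best deviation is to contribute 0 (any partial contribution still incurs the fine and gives up units whose private return 0.4700 is below 1).
Deviating from 22 to 0 saves 22 billion dollars but forfeits the deviator's share of the drop in the mitigation fund: 4.7/10 × 22 = 10.34.
So the deviation gain is 22 − 10.34 = 11.66, and the fine must be at least 11.66 billion dollars to wipe it out.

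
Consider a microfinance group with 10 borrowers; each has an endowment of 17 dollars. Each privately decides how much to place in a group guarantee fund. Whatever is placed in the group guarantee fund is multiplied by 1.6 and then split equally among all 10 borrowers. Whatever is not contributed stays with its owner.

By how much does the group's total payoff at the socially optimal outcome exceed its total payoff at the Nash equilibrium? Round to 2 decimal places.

Each contributed unit returns 1.6/10 = 0.1600 to its contributor — below 1 — so contributing 0 is dominant for every player. At the Nash equilibrium everyone keeps their 17, and the group total is 10 × 17 = 170.
Each contributed unit returns 1.600 to the group as a whole (0.1600 to each of 10 players), which exceeds 1, so the social optimum is full contribution: group total = 1.600 × 170 = 272.00.
Efficiency loss = 272.00 − 170 = 102.00.

102.00 dollars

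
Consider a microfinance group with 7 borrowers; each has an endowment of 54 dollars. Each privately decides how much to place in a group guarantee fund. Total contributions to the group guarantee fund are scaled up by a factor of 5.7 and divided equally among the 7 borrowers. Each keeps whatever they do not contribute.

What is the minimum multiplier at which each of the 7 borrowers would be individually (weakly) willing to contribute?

A contributed unit returns (multiplier)/7 to its contributor.
This reaches 1 exactly when the multiplier is 7.

7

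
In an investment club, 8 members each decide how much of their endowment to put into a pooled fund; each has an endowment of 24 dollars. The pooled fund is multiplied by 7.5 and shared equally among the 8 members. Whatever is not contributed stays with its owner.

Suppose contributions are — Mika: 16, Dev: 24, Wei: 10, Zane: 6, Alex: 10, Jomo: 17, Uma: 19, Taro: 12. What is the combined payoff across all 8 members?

Total contributed: 16 + 24 + 10 + 6 + 10 + 17 + 19 + 12 = 114; total kept: 8 × 24 − 114 = 78.
The pooled fund pays out 7.5 × 114 = 855.00 in aggregate.
Group total = 78 + 855.00 = 933.00.

933.00 dollars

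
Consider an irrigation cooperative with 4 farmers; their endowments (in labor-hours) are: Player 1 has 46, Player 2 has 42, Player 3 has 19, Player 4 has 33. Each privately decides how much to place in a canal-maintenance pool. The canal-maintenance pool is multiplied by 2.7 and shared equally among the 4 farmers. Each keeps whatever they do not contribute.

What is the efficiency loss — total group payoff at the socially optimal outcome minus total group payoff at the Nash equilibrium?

The private return per contributed unit is 2.7/4 = 0.6750 < 1 for every player regardless of endowment, so the Nash equilibrium is zero contribution and the group total is Σ E_j = 46 + 42 + 19 + 33 = 140.
Each contributed unit returns 2.700 to the group, so the social optimum is full contribution by everyone: group total = 2.700 × 140 = 378.00.
Efficiency loss = (2.700 − 1) × 140 = 238.00.

238.00 labor-hours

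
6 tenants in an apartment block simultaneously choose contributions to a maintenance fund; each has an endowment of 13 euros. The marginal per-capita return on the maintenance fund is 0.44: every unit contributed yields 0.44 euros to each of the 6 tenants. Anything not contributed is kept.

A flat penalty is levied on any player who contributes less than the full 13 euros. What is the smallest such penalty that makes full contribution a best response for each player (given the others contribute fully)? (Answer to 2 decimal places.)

Given the others contribute fully, the best deviation is to contribute 0 (any partial contribution still incurs the fine and gives up units whose private return 0.44 is below 1).
Deviating from 13 to 0 saves 13 euros but forfeits the deviator's share of the drop in the maintenance fund: 0.44 × 13 = 5.72.
So the deviation gain is 13 − 5.72 = 7.28, and the fine must be at least 7.28 euros to wipe it out.

7.28 euros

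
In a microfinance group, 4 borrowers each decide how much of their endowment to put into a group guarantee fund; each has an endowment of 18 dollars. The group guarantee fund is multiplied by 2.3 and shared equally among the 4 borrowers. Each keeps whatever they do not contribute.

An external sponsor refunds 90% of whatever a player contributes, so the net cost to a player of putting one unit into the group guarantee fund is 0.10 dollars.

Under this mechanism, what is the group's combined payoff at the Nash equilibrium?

230.40 dollars

With the mechanism, a contributed unit returns (2.3/4) / 0.10 = 5.7500 per unit of net cost to the contributor — now above 1 — so contributing fully is weakly dominant for every player.
At the Nash equilibrium everyone contributes 18. Group total payoff = 4 × (18 × 0.90 + 2.3 × 18) = 230.40.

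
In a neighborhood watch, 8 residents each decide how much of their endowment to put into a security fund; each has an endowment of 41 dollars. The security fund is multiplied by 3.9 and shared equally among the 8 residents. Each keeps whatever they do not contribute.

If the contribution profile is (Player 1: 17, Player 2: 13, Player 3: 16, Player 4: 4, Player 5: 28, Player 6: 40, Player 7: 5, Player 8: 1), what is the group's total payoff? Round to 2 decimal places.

687.60 dollars

Total contributed: 17 + 13 + 16 + 4 + 28 + 40 + 5 + 1 = 124; total kept: 8 × 41 − 124 = 204.
The security fund pays out 3.9 × 124 = 483.60 in aggregate.
Group total = 204 + 483.60 = 687.60.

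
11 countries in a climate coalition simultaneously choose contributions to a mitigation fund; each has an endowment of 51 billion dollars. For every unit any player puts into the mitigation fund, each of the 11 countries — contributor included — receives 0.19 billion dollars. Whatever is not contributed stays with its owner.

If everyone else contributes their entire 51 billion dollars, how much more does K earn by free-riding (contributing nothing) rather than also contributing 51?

41.31 billion dollars

Switching from a contribution of 51 to 0 lets K keep an extra 51 billion dollars, but lowers the mitigation fund by 51, which costs K their own share of that drop: 0.19 × 51 = 9.69.
Net gain = 51 − 9.69 = 41.31. The private return per contributed unit (0.19) is below 1, so free-riding is indeed the best response regardless of what the others do.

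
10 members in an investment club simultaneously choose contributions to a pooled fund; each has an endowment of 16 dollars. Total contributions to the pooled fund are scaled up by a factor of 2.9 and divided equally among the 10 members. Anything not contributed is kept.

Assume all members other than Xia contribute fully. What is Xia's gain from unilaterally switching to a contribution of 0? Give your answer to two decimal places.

Switching from a contribution of 16 to 0 lets Xia keep an extra 16 dollars, but lowers the pooled fund by 16, which costs Xia their own share of that drop: 2.9/10 × 16 = 4.64.
Net gain = 16 − 4.64 = 11.36. The private return per contributed unit (0.2900) is below 1, so free-riding is indeed the best response regardless of what the others do.

11.36 dollars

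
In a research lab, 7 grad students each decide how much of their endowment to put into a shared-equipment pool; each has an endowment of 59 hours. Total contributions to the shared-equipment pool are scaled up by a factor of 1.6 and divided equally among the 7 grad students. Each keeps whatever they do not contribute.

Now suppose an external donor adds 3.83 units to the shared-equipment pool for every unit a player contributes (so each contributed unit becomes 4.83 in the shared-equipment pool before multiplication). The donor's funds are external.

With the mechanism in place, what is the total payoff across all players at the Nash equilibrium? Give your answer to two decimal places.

With the mechanism, a contributed unit returns 1.6 × 4.83 / 7 = 1.1040 per unit of net cost to the contributor — now above 1 — so contributing fully is weakly dominant for every player.
At the Nash equilibrium everyone contributes 59. Group total payoff = 1.6 × 4.83 × 413 = 3191.66.

3191.66 hours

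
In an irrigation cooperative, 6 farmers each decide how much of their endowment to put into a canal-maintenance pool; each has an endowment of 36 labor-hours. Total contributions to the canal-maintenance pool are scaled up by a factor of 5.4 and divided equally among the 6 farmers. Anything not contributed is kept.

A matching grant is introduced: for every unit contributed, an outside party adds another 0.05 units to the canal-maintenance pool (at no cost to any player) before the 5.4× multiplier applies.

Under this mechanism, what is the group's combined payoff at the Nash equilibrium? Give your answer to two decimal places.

216.00 labor-hours

The effective private return is 5.4 × 1.05 / 6 = 0.9450, which is still under 1, so the mechanism doesn't change anyone's dominant strategy: zero contribution.
Everyone keeps their endowment and the group total is 6 × 36 = 216.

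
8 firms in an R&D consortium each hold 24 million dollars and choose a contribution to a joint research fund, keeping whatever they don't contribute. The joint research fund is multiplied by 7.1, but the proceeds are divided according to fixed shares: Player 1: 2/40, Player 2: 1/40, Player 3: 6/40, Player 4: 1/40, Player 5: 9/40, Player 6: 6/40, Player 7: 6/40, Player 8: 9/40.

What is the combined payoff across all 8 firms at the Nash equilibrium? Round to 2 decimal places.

924.00 million dollars

Player j's private return per contributed unit is 7.1 × (j's share). Contributing is weakly dominant for j when that share is at least 1/7.1 = 0.1408, and contributing 0 is dominant otherwise.
The shares above 0.1408 belong to Player 3, Player 5, Player 6, Player 7 and Player 8, contributing 24 each; the remaining 3 contribute 0. Total contributed: 120.
The joint research fund pays out 7.1 × 120 = 852.00 in total (split across the unequal shares, but the aggregate is all that matters for the group sum).
The 3 free-riders keep 24 each, adding 72. Group total = 72 + 852.00 = 924.00.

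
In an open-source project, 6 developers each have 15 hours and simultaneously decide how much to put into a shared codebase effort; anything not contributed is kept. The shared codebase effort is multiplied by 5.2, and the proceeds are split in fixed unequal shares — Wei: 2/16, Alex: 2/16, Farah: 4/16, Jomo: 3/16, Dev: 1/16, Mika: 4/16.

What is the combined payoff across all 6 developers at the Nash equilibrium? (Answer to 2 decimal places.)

216.00 hours

Each unit j contributes comes back to j as 5.2 × (j's share), so j prefers to contribute only if that share exceeds 1/5.2 = 0.1923; otherwise keeping the unit dominates.
The shares above 0.1923 belong to Farah and Mika, contributing 15 each; the remaining 4 contribute 0. Total contributed: 30.
The shared codebase effort pays out 5.2 × 30 = 156.00 in total (split across the unequal shares, but the aggregate is all that matters for the group sum).
The 4 free-riders keep 15 each, adding 60. Group total = 60 + 156.00 = 216.00.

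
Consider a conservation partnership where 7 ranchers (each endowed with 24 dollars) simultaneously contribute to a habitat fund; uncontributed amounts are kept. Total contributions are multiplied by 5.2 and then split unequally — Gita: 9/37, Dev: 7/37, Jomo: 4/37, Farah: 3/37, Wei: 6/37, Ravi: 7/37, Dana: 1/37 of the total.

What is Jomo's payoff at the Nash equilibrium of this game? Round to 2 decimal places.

A player with share s gets back 5.2·s per unit contributed, so full contribution is dominant for anyone with s > 1/5.2 = 0.1923 and zero contribution is dominant for anyone below.
The only share above 0.1923 is Gita's 9/37, contributing 24; the remaining 6 contribute 0. Total contributed: 24.
Jomo keeps 24 and receives 5.2 × 24 × 4/37 = 13.49 from the habitat fund, for a payoff of 37.49.

37.49 dollars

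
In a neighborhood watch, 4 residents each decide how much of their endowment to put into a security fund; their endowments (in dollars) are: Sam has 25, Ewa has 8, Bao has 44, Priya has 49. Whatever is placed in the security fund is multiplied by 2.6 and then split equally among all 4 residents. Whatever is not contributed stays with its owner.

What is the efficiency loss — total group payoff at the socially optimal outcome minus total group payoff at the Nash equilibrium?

201.60 dollars

The private return per contributed unit is 2.6/4 = 0.6500 < 1 for every player regardless of endowment, so the Nash equilibrium is zero contribution and the group total is Σ E_j = 25 + 8 + 44 + 49 = 126.
Each contributed unit returns 2.600 to the group, so the social optimum is full contribution by everyone: group total = 2.600 × 126 = 327.60.
Efficiency loss = (2.600 − 1) × 126 = 201.60.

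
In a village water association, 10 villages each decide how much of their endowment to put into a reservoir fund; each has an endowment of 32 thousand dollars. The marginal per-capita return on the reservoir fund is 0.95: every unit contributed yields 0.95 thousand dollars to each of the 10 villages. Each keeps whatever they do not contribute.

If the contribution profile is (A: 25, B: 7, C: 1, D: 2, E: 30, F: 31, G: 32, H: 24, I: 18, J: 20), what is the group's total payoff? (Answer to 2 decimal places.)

1935.00 thousand dollars

Total contributed: 25 + 7 + 1 + 2 + 30 + 31 + 32 + 24 + 18 + 20 = 190; total kept: 10 × 32 − 190 = 130.
The reservoir fund pays out 0.95 × 10 × 190 = 1805.00 in aggregate.
Group total = 130 + 1805.00 = 1935.00.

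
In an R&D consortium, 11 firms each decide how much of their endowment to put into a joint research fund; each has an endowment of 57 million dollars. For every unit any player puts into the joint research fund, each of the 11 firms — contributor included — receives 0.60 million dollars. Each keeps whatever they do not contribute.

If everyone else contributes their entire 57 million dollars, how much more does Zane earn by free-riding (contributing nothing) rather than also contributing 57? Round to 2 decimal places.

22.80 million dollars

Switching from a contribution of 57 to 0 lets Zane keep an extra 57 million dollars, but lowers the joint research fund by 57, which costs Zane their own share of that drop: 0.60 × 57 = 34.20.
Net gain = 57 − 34.20 = 22.80. The private return per contributed unit (0.60) is below 1, so free-riding is indeed the best response regardless of what the others do.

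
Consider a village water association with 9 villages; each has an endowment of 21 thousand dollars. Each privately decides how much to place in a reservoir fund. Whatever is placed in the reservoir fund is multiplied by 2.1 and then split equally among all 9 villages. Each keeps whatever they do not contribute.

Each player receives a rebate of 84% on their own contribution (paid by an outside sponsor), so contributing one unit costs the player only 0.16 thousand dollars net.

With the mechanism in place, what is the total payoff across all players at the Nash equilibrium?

555.66 thousand dollars

The effective private return per unit is now (2.1/9) / 0.16 = 1.4583 > 1, so every player's dominant strategy flips to full contribution.
At the Nash equilibrium everyone contributes 21. Group total payoff = 9 × (21 × 0.84 + 2.1 × 21) = 555.66.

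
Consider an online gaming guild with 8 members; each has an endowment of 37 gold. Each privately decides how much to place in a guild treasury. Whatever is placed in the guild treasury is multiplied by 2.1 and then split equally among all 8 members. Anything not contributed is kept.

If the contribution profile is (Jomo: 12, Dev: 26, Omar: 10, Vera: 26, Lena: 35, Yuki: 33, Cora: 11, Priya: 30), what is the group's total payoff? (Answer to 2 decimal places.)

Total contributed: 12 + 26 + 10 + 26 + 35 + 33 + 11 + 30 = 183; total kept: 8 × 37 − 183 = 113.
The guild treasury pays out 2.1 × 183 = 384.30 in aggregate.
Group total = 113 + 384.30 = 497.30.

497.30 gold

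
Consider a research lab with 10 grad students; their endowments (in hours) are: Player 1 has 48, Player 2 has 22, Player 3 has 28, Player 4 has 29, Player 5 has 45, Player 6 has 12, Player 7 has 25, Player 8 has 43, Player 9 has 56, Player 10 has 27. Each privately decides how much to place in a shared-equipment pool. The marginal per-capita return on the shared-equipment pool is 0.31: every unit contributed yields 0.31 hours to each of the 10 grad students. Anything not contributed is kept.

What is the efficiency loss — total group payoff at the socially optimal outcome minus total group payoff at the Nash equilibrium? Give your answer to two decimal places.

The private return per contributed unit is 0.31 < 1 for everyone, so the Nash equilibrium is zero contribution and the group total is Σ E_j = 48 + 22 + 28 + 29 + 45 + 12 + 25 + 43 + 56 + 27 = 335.
Each contributed unit returns 3.100 to the group, so the social optimum is full contribution by everyone: group total = 3.100 × 335 = 1038.50.
Efficiency loss = (3.100 − 1) × 335 = 703.50.

703.50 hours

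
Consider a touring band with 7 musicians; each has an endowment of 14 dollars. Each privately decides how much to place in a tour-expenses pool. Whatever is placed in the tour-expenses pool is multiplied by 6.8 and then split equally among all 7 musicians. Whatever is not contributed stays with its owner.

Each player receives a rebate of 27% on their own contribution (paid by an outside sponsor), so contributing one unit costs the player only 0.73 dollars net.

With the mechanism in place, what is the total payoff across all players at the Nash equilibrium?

The effective private return per unit is now (6.8/7) / 0.73 = 1.3307 > 1, so every player's dominant strategy flips to full contribution.
At the Nash equilibrium everyone contributes 14. Group total payoff = 7 × (14 × 0.27 + 6.8 × 14) = 692.86.

692.86 dollars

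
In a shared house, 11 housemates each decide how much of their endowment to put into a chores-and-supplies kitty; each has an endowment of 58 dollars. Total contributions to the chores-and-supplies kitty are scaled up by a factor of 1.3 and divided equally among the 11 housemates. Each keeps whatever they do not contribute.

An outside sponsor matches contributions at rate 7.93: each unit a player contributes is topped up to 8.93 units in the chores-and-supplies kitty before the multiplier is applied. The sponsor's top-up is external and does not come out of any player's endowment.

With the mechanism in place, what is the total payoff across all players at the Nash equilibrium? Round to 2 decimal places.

7406.54 dollars

Under the mechanism each unit contributed yields 1.3 × 8.93 / 11 = 1.0554 back to its contributor per unit of net cost, which exceeds 1, making full contribution the dominant choice for everyone.
At the Nash equilibrium everyone contributes 58. Group total payoff = 1.3 × 8.93 × 638 = 7406.54.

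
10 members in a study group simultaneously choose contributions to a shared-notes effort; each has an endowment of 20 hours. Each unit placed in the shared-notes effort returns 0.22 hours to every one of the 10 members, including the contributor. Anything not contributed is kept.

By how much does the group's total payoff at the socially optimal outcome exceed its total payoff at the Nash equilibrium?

The private return per contributed unit is 0.22 < 1, so contributing 0 is dominant for every player. At the Nash equilibrium everyone keeps their 20, and the group total is 10 × 20 = 200.
Each contributed unit returns 2.200 to the group as a whole (0.22 to each of 10 players), which exceeds 1, so the social optimum is full contribution: group total = 2.200 × 200 = 440.00.
Efficiency loss = 440.00 − 200 = 240.00.

240.00 hours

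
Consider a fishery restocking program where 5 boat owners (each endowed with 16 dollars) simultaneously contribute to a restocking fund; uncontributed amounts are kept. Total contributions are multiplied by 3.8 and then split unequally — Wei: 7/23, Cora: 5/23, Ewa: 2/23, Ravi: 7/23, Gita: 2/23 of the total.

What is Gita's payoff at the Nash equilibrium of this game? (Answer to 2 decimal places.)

26.57 dollars

For player j, contributing a unit is worthwhile iff 3.8 × (j's share) ≥ 1, i.e. iff j's share is at least 0.2632.
Wei and Ravi are above the threshold, contributing 16 each; the remaining 3 contribute 0. Total contributed: 32.
Gita keeps 16 and receives 3.8 × 32 × 2/23 = 10.57 from the restocking fund, for a payoff of 26.57.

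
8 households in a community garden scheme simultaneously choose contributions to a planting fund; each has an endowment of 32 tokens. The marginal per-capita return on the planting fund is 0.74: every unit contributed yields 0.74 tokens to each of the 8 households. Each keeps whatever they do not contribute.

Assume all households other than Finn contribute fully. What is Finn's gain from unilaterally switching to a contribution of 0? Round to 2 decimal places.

8.32 tokens

Switching from a contribution of 32 to 0 lets Finn keep an extra 32 tokens, but lowers the planting fund by 32, which costs Finn their own share of that drop: 0.74 × 32 = 23.68.
Net gain = 32 − 23.68 = 8.32. The private return per contributed unit (0.74) is below 1, so free-riding is indeed the best response regardless of what the others do.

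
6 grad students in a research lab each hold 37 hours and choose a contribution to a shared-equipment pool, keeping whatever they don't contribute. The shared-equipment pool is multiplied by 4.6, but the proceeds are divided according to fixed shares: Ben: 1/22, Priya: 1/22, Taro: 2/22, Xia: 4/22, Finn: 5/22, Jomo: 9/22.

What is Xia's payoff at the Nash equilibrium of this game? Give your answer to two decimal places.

Player j's private return per contributed unit is 4.6 × (j's share). Contributing is weakly dominant for j when that share is at least 1/4.6 = 0.2174, and contributing 0 is dominant otherwise.
Finn and Jomo clear that bar, contributing 37 each; the remaining 4 contribute 0. Total contributed: 74.
Xia keeps 37 and receives 4.6 × 74 × 4/22 = 61.89 from the shared-equipment pool, for a payoff of 98.89.

98.89 hours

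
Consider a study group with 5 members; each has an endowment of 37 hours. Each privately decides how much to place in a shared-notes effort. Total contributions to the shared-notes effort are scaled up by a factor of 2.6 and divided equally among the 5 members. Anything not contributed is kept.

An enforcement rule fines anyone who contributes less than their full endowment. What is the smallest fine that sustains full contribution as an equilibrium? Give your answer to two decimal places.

Given the others contribute fully, the best deviation is to contribute 0 (any partial contribution still incurs the fine and gives up units whose private return 0.5200 is below 1).
Deviating from 37 to 0 saves 37 hours but forfeits the deviator's share of the drop in the shared-notes effort: 2.6/5 × 37 = 19.24.
So the deviation gain is 37 − 19.24 = 17.76, and the fine must be at least 17.76 hours to wipe it out.

17.76 hours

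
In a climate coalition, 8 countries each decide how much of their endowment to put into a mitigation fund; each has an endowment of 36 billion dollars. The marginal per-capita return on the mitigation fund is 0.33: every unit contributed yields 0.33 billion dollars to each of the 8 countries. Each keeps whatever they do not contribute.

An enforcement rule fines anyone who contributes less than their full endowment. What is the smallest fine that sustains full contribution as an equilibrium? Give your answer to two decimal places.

Given the others contribute fully, the best deviation is to contribute 0 (any partial contribution still incurs the fine and gives up units whose private return 0.33 is below 1).
Deviating from 36 to 0 saves 36 billion dollars but forfeits the deviator's share of the drop in the mitigation fund: 0.33 × 36 = 11.88.
So the deviation gain is 36 − 11.88 = 24.12, and the fine must be at least 24.12 billion dollars to wipe it out.

24.12 billion dollars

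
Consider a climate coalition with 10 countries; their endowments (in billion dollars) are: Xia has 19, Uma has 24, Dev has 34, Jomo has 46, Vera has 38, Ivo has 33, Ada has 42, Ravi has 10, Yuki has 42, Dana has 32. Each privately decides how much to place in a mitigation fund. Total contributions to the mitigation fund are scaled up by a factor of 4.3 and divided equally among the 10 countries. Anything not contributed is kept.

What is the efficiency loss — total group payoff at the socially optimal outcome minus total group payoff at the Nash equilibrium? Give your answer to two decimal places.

The private return per contributed unit is 4.3/10 = 0.4300 < 1 for every player regardless of endowment, so the Nash equilibrium is zero contribution and the group total is Σ E_j = 19 + 24 + 34 + 46 + 38 + 33 + 42 + 10 + 42 + 32 = 320.
Each contributed unit returns 4.300 to the group, so the social optimum is full contribution by everyone: group total = 4.300 × 320 = 1376.00.
Efficiency loss = (4.300 − 1) × 320 = 1056.00.

1056.00 billion dollars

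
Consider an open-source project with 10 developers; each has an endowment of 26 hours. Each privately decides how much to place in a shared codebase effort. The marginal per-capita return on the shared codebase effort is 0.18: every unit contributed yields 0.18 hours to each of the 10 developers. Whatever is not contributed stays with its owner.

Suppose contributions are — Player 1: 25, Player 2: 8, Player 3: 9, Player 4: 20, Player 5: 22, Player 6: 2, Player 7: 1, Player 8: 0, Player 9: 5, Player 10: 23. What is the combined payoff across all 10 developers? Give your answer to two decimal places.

352.00 hours

Total contributed: 25 + 8 + 9 + 20 + 22 + 2 + 1 + 0 + 5 + 23 = 115; total kept: 10 × 26 − 115 = 145.
The shared codebase effort pays out 0.18 × 10 × 115 = 207.00 in aggregate.
Group total = 145 + 207.00 = 352.00.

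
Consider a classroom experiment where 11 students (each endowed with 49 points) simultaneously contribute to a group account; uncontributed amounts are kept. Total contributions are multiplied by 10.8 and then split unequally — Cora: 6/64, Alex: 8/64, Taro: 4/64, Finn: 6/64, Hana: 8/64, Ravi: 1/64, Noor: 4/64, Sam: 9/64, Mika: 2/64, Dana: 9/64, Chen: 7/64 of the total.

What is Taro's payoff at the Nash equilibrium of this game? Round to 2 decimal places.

For player j, contributing a unit is worthwhile iff 10.8 × (j's share) ≥ 1, i.e. iff j's share is at least 0.0926.
Cora, Alex, Finn, Hana, Sam, Dana and Chen clear that bar, contributing 49 each; the remaining 4 contribute 0. Total contributed: 343.
Taro keeps 49 and receives 10.8 × 343 × 4/64 = 231.53 from the group account, for a payoff of 280.53.

280.53 points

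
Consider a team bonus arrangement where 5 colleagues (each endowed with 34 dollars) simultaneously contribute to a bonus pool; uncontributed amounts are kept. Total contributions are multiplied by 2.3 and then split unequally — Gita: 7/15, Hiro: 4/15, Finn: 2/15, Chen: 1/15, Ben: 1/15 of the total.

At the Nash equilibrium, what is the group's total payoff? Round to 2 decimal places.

214.20 dollars

Each unit j contributes comes back to j as 2.3 × (j's share), so j prefers to contribute only if that share exceeds 1/2.3 = 0.4348; otherwise keeping the unit dominates.
The only share above 0.4348 is Gita's 7/15, contributing 34; the remaining 4 contribute 0. Total contributed: 34.
The bonus pool pays out 2.3 × 34 = 78.20 in total (split across the unequal shares, but the aggregate is all that matters for the group sum).
The 4 free-riders keep 34 each, adding 136. Group total = 136 + 78.20 = 214.20.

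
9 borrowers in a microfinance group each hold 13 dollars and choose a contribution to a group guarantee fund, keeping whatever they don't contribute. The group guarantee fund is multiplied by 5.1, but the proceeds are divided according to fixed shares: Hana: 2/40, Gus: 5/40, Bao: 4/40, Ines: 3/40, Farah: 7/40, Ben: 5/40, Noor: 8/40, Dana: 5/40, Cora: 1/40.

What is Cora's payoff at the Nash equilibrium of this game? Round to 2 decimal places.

A player with share s gets back 5.1·s per unit contributed, so full contribution is dominant for anyone with s > 1/5.1 = 0.1961 and zero contribution is dominant for anyone below.
Noor alone (share 8/40) is above the threshold, contributing 13; the remaining 8 contribute 0. Total contributed: 13.
Cora keeps 13 and receives 5.1 × 13 × 1/40 = 1.66 from the group guarantee fund, for a payoff of 14.66.

14.66 dollars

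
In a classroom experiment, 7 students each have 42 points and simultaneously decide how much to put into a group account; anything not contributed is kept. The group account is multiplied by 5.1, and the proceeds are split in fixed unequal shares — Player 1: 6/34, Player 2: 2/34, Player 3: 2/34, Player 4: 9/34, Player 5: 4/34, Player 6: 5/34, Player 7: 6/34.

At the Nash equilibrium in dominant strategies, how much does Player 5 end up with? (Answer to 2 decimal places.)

67.20 points

Player j's private return per contributed unit is 5.1 × (j's share). Contributing is weakly dominant for j when that share is at least 1/5.1 = 0.1961, and contributing 0 is dominant otherwise.
Only Player 4 (9/34) clears that bar, contributing 42; the remaining 6 contribute 0. Total contributed: 42.
Player 5 keeps 42 and receives 5.1 × 42 × 4/34 = 25.20 from the group account, for a payoff of 67.20.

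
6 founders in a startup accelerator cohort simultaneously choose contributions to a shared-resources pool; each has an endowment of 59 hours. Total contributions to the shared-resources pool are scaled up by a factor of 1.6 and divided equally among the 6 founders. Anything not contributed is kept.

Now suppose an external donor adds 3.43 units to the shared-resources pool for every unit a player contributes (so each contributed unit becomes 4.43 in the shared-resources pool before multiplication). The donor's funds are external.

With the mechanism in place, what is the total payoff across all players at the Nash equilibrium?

The effective private return per unit is now 1.6 × 4.43 / 6 = 1.1813 > 1, so every player's dominant strategy flips to full contribution.
So the Nash equilibrium is full contribution by all 6; the group earns 1.6 × 4.43 × 354 = 2509.15.

2509.15 hours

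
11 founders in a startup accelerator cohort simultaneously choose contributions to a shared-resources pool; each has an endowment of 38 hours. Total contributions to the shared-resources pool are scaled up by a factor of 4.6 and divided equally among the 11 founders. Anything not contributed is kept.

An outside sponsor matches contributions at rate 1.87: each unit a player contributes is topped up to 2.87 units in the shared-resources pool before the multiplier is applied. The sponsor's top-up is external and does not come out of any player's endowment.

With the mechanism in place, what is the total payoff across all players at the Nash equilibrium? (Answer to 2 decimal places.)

The effective private return per unit is now 4.6 × 2.87 / 11 = 1.2002 > 1, so every player's dominant strategy flips to full contribution.
At the Nash equilibrium everyone contributes 38. Group total payoff = 4.6 × 2.87 × 418 = 5518.44.

5518.44 hours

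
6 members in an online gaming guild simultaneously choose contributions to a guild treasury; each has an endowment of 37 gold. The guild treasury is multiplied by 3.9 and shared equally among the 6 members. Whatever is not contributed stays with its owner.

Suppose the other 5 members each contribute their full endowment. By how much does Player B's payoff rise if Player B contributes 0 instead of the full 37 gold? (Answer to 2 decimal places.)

Switching from a contribution of 37 to 0 lets Player B keep an extra 37 gold, but lowers the guild treasury by 37, which costs Player B their own share of that drop: 3.9/6 × 37 = 24.05.
Net gain = 37 − 24.05 = 12.95. The private return per contributed unit (0.6500) is below 1, so free-riding is indeed the best response regardless of what the others do.

12.95 gold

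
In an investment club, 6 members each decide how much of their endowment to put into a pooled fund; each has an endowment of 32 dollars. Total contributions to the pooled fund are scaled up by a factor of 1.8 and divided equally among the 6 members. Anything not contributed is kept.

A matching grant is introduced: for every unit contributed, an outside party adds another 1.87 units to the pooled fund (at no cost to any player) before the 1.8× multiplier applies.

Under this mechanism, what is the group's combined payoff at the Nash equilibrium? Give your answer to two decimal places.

The effective private return is 1.8 × 2.87 / 6 = 0.8610, which is still under 1, so the mechanism doesn't change anyone's dominant strategy: zero contribution.
At the Nash equilibrium no one contributes; group total payoff = 6 × 32 = 192.

192.00 dollars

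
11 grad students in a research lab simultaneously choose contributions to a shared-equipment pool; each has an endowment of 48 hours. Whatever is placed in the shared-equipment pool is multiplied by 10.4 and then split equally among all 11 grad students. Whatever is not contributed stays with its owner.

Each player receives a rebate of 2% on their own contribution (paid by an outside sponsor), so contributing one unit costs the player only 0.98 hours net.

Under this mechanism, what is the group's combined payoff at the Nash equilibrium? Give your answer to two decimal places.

528.00 hours

With the mechanism, a contributed unit returns (10.4/11) / 0.98 = 0.9647 per unit of net cost — still below 1 — so contributing 0 remains dominant for every player.
Everyone keeps their endowment and the group total is 11 × 48 = 528.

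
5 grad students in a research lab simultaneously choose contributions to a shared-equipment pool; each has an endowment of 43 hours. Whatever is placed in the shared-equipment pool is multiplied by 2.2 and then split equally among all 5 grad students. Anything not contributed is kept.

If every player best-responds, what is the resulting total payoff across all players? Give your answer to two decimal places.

Each contributed unit returns 2.2/5 = 0.4400 to its contributor — below 1 — so contributing 0 is dominant for every player. At the Nash equilibrium everyone keeps their 43, and the group total is 5 × 43 = 215.

215.00 hours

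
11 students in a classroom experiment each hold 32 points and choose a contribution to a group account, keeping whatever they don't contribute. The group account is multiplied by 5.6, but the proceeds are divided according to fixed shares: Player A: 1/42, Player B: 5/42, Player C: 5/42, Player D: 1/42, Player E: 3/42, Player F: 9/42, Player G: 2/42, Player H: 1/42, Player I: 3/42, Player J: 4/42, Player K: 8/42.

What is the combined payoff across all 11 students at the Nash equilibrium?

Player j's private return per contributed unit is 5.6 × (j's share). Contributing is weakly dominant for j when that share is at least 1/5.6 = 0.1786, and contributing 0 is dominant otherwise.
Player F and Player K clear that bar, contributing 32 each; the remaining 9 contribute 0. Total contributed: 64.
The group account pays out 5.6 × 64 = 358.40 in total (split across the unequal shares, but the aggregate is all that matters for the group sum).
The 9 free-riders keep 32 each, adding 288. Group total = 288 + 358.40 = 646.40.

646.40 points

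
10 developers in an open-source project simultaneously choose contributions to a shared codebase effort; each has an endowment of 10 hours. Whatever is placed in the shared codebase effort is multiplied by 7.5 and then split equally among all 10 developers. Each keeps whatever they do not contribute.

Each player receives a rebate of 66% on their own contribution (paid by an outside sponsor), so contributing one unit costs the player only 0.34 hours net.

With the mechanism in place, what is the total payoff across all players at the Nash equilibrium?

Under the mechanism each unit contributed yields (7.5/10) / 0.34 = 2.2059 back to its contributor per unit of net cost, which exceeds 1, making full contribution the dominant choice for everyone.
At the Nash equilibrium everyone contributes 10. Group total payoff = 10 × (10 × 0.66 + 7.5 × 10) = 816.00.

816.00 hours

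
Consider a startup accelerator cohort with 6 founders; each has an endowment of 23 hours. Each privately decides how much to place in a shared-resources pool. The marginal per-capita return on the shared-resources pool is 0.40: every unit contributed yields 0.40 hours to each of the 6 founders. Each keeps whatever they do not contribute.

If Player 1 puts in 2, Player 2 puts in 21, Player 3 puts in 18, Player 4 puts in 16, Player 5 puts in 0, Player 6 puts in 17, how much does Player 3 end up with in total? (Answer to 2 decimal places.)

Total contributed: 2 + 21 + 18 + 16 + 0 + 17 = 74.
Each receives 0.40 × 74 = 29.60 from the shared-resources pool.
Player 3 keeps 23 − 18 = 5, so Player 3's payoff is 5 + 29.60 = 34.60.

34.60 hours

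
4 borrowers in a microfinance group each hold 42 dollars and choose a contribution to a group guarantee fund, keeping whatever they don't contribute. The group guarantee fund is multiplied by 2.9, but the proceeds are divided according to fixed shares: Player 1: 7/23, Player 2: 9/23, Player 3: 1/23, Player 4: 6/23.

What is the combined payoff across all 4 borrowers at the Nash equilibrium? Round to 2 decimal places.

247.80 dollars

For player j, contributing a unit is worthwhile iff 2.9 × (j's share) ≥ 1, i.e. iff j's share is at least 0.3448.
Only Player 2 (9/23) clears that bar, contributing 42; the remaining 3 contribute 0. Total contributed: 42.
The group guarantee fund pays out 2.9 × 42 = 121.80 in total (split across the unequal shares, but the aggregate is all that matters for the group sum).
The 3 free-riders keep 42 each, adding 126. Group total = 126 + 121.80 = 247.80.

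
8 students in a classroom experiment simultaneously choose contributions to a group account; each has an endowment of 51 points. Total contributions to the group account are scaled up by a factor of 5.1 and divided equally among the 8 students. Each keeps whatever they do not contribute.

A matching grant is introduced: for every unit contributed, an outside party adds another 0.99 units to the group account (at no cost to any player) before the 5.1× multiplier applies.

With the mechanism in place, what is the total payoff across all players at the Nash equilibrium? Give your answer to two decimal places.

4140.79 points

With the mechanism, a contributed unit returns 5.1 × 1.99 / 8 = 1.2686 per unit of net cost to the contributor — now above 1 — so contributing fully is weakly dominant for every player.
At the Nash equilibrium everyone contributes 51. Group total payoff = 5.1 × 1.99 × 408 = 4140.79.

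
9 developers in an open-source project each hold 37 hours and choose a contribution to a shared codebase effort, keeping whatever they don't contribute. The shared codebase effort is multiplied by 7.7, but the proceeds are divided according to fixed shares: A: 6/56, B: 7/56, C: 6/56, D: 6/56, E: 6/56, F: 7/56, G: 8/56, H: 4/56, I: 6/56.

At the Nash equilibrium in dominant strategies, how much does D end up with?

For player j, contributing a unit is worthwhile iff 7.7 × (j's share) ≥ 1, i.e. iff j's share is at least 0.1299.
Only G (8/56) clears that bar, contributing 37; the remaining 8 contribute 0. Total contributed: 37.
D keeps 37 and receives 7.7 × 37 × 6/56 = 30.53 from the shared codebase effort, for a payoff of 67.53.

67.53 hours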